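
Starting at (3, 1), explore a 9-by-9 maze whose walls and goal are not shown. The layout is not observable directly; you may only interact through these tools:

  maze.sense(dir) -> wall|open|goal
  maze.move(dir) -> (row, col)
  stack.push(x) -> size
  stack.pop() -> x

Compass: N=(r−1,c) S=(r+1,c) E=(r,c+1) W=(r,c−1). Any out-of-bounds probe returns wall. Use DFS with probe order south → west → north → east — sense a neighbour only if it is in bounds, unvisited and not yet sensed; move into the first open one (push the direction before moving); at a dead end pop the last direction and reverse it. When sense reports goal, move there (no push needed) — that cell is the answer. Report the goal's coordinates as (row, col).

==> maze.sense(dir→south)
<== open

==> stack.push(x→south)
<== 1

==> maze.move(dir→south)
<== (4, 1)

==> maze.sense(dir→south)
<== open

==> stack.push(x→south)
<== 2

==> maze.move(dir→south)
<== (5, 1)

==> maze.sense(dir→south)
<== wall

==> maze.sense(dir→west)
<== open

==> stack.push(x→west)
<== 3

==> maze.move(dir→west)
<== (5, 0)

==> maze.sense(dir→south)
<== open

==> stack.push(x→south)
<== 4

==> maze.move(dir→south)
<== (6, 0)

==> maze.sense(dir→south)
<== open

==> stack.push(x→south)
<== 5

==> maze.move(dir→south)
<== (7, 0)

==> maze.sense(dir→south)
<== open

==> stack.push(x→south)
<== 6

==> maze.move(dir→south)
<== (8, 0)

==> maze.sense(dir→east)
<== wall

==> stack.pop()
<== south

==> maze.move(dir→north)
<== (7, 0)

==> maze.sense(dir→east)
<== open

==> stack.push(x→east)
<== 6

==> maze.move(dir→east)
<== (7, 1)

==> maze.sense(dir→east)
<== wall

==> stack.pop()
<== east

==> maze.move(dir→west)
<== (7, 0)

==> stack.pop()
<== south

==> maze.move(dir→north)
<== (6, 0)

==> stack.pop()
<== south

==> maze.move(dir→north)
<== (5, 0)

==> maze.sense(dir→north)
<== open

==> stack.push(x→north)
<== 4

==> maze.move(dir→north)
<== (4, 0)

==> maze.sense(dir→north)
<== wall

==> stack.pop()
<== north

==> maze.move(dir→south)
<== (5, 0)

==> stack.pop()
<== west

==> maze.move(dir→east)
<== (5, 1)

==> maze.sense(dir→east)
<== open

==> stack.push(x→east)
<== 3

==> maze.move(dir→east)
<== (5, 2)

==> maze.sense(dir→south)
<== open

==> stack.push(x→south)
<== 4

==> maze.move(dir→south)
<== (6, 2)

==> maze.sense(dir→east)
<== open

==> stack.push(x→east)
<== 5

==> maze.move(dir→east)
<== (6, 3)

==> maze.sense(dir→south)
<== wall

==> maze.sense(dir→north)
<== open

==> stack.push(x→north)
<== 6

==> maze.move(dir→north)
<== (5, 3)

==> maze.sense(dir→north)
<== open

==> stack.push(x→north)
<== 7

==> maze.move(dir→north)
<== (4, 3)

==> maze.sense(dir→west)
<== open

==> stack.push(x→west)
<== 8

==> maze.move(dir→west)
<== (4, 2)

==> maze.sense(dir→north)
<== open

==> stack.push(x→north)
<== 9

==> maze.move(dir→north)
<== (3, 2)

==> maze.sense(dir→north)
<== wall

==> maze.sense(dir→east)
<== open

==> stack.push(x→east)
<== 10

==> maze.move(dir→east)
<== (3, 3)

==> maze.sense(dir→north)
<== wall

==> maze.sense(dir→east)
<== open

==> stack.push(x→east)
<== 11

==> maze.move(dir→east)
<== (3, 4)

==> maze.sense(dir→south)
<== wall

==> maze.sense(dir→north)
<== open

==> stack.push(x→north)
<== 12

==> maze.move(dir→north)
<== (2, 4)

==> maze.sense(dir→north)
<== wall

==> maze.sense(dir→east)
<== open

==> stack.push(x→east)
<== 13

==> maze.move(dir→east)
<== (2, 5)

==> maze.sense(dir→south)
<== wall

==> maze.sense(dir→north)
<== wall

==> maze.sense(dir→east)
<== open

==> stack.push(x→east)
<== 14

==> maze.move(dir→east)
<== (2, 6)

==> maze.sense(dir→south)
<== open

==> stack.push(x→south)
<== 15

==> maze.move(dir→south)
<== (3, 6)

==> maze.sense(dir→south)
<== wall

==> maze.sense(dir→east)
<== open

==> stack.push(x→east)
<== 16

==> maze.move(dir→east)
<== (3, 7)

==> maze.sense(dir→south)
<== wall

==> maze.sense(dir→north)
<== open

==> stack.push(x→north)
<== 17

==> maze.move(dir→north)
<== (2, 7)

==> maze.sense(dir→north)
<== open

==> stack.push(x→north)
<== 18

==> maze.move(dir→north)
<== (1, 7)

==> maze.sense(dir→west)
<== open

==> stack.push(x→west)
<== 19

==> maze.move(dir→west)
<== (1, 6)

==> maze.sense(dir→north)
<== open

==> stack.push(x→north)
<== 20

==> maze.move(dir→north)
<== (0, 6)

==> maze.sense(dir→west)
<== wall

==> maze.sense(dir→east)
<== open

==> stack.push(x→east)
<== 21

==> maze.move(dir→east)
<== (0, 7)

==> maze.sense(dir→east)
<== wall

==> stack.pop()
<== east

==> maze.move(dir→west)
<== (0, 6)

==> stack.pop()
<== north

==> maze.move(dir→south)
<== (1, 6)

==> stack.pop()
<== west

==> maze.move(dir→east)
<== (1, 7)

==> maze.sense(dir→east)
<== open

==> stack.push(x→east)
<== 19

==> maze.move(dir→east)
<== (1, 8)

==> maze.sense(dir→south)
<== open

==> stack.push(x→south)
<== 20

==> maze.move(dir→south)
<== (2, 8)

==> maze.sense(dir→south)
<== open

==> stack.push(x→south)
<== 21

==> maze.move(dir→south)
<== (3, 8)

==> maze.sense(dir→south)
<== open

==> stack.push(x→south)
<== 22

==> maze.move(dir→south)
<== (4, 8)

==> maze.sense(dir→south)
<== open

==> stack.push(x→south)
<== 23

==> maze.move(dir→south)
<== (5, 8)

==> maze.sense(dir→south)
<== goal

==> maze.move(dir→south)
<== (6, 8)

Answer: (6, 8)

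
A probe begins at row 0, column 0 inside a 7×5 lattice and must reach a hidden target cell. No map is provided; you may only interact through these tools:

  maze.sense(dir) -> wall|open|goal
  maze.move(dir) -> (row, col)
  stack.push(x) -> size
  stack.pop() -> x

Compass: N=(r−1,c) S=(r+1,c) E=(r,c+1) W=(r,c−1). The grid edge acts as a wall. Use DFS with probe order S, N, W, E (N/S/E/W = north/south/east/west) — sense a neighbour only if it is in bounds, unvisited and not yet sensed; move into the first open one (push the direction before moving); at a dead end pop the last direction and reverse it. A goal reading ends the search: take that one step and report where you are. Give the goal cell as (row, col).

Now I run sense using dir='south', and get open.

Next I call push using x='south', yielding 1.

I call move using dir='south', and observe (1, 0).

I use sense using dir='south', → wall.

I use sense using dir='east', and see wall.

Next I call pop, and see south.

Using move using dir='north', : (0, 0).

Now I run sense using dir='east', and observe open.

Now I run push using x='east', : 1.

I invoke move using dir='east', and get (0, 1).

I invoke sense using dir='east', : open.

Next I call push using x='east', and observe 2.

Next I call move using dir='east', which returns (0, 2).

Then sense using dir='south', and get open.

I run push using x='south', and see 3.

Next I call move using dir='south', — result: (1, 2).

I use sense using dir='south', yielding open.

Then push using x='south', : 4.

Using move using dir='south', and get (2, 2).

Next I call sense using dir='south', and get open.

I invoke push using x='south', → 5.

Using move using dir='south', giving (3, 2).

Now I run sense using dir='south', → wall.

I run sense using dir='west', yielding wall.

Now I run sense using dir='east', which returns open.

I invoke push using x='east', — result: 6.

I invoke move using dir='east', giving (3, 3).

Calling sense using dir='south', yielding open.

Next I call push using x='south', and observe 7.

Using move using dir='south', yielding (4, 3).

I run sense using dir='south', → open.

Next I call push using x='south', and see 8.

Calling move using dir='south', and see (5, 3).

I run sense using dir='south', which returns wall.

I call sense using dir='west', which returns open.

I use push using x='west', and observe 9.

Then move using dir='west', which returns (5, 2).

I use sense using dir='south', and see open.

Now I run push using x='south', and observe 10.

Calling move using dir='south', → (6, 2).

Using sense using dir='west', and see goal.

Then move using dir='west', and see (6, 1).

Answer: (6, 1)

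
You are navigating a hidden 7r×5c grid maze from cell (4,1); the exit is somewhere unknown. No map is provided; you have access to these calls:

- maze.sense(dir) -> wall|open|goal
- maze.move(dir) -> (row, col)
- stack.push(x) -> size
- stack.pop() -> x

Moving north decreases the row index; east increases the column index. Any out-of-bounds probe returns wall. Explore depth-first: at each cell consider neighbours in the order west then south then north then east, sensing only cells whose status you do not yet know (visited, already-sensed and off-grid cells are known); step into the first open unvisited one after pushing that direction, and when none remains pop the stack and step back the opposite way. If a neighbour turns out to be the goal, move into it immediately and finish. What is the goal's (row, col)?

I try maze.sense using dir='west', — result: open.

Then stack.push using x='west', — result: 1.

Next I call maze.move using dir='west', which returns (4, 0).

I try maze.sense using dir='south', yielding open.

Next I call stack.push using x='south', : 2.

Calling maze.move using dir='south', and see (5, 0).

I try maze.sense using dir='south', : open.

I call stack.push using x='south', which returns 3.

I run maze.move using dir='south', which returns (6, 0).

I call maze.sense using dir='east', : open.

Then stack.push using x='east', : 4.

I use maze.move using dir='east', and get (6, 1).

I try maze.sense using dir='north', giving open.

Now I run stack.push using x='north', and observe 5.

I run maze.move using dir='north', — result: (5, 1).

Then maze.sense using dir='east', yielding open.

I use stack.push using x='east', and observe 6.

Using maze.move using dir='east', yielding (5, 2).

I invoke maze.sense using dir='south', which returns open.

Invoking stack.push using x='south', → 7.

I try maze.move using dir='south', yielding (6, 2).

Calling maze.sense using dir='east', and see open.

Then stack.push using x='east', and see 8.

I invoke maze.move using dir='east', which returns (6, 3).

I try maze.sense using dir='north', : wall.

I invoke maze.sense using dir='east', — result: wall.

Calling stack.pop, yielding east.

I try maze.move using dir='west', and see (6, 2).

I try stack.pop, → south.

Then maze.move using dir='north', and observe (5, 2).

I invoke maze.sense using dir='north', giving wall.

I use stack.pop, → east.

Next I call maze.move using dir='west', giving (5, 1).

I run stack.pop, giving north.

I run maze.move using dir='south', which returns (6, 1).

Next I call stack.pop, and see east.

I use maze.move using dir='west', and observe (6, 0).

Next I call stack.pop, which returns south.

I try maze.move using dir='north', which returns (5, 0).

I run stack.pop, : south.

Calling maze.move using dir='north', → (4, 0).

I invoke maze.sense using dir='north', giving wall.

Then stack.pop(), → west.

Then maze.move using dir='east', yielding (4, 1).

I use maze.sense using dir='north', and see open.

I invoke stack.push using x='north', : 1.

Now I run maze.move using dir='north', giving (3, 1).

I use maze.sense using dir='north', and observe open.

Next I call stack.push using x='north', which returns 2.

I invoke maze.move using dir='north', giving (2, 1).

I use maze.sense using dir='west', and observe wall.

I use maze.sense using dir='north', and observe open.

I run stack.push using x='north', : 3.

Now I run maze.move using dir='north', — result: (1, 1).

I run maze.sense using dir='west', which returns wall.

Invoking maze.sense using dir='north', and get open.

Then stack.push using x='north', which returns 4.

Now I run maze.move using dir='north', — result: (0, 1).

Using maze.sense using dir='west', which returns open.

Calling stack.push using x='west', which returns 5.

I call maze.move using dir='west', and get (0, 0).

Then stack.pop(), and observe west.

Then maze.move using dir='east', : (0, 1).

Invoking maze.sense using dir='east', → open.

I try stack.push using x='east', : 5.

I invoke maze.move using dir='east', and observe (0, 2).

Using maze.sense using dir='south', yielding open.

I use stack.push using x='south', — result: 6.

Next I call maze.move using dir='south', giving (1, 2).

I try maze.sense using dir='south', which returns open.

Using stack.push using x='south', giving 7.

Then maze.move using dir='south', which returns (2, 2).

I use maze.sense using dir='south', — result: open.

I use stack.push using x='south', → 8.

I run maze.move using dir='south', and observe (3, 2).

Next I call maze.sense using dir='east', and get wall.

Next I call stack.pop, — result: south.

I use maze.move using dir='north', → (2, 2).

Then maze.sense using dir='east', yielding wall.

I invoke stack.pop(), giving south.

Using maze.move using dir='north', — result: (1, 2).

Calling maze.sense using dir='east', giving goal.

I invoke maze.move using dir='east', and observe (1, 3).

Answer: (1, 3)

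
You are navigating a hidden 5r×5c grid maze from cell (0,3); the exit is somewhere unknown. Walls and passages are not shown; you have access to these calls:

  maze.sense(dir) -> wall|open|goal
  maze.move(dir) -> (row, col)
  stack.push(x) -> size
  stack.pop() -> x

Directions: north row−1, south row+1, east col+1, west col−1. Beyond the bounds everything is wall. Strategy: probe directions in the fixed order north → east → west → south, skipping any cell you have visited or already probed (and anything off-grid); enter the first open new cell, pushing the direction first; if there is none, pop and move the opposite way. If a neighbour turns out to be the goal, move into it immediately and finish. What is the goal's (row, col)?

Act: maze.sense[dir=east]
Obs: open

Act: stack.push[x=east]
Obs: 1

Act: maze.move[dir=east]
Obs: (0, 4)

Act: maze.sense[dir=south]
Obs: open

Act: stack.push[x=south]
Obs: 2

Act: maze.move[dir=south]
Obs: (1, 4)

Act: maze.sense[dir=west]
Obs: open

Act: stack.push[x=west]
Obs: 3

Act: maze.move[dir=west]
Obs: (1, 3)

Act: maze.sense[dir=west]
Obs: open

Act: stack.push[x=west]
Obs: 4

Act: maze.move[dir=west]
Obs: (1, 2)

Act: maze.sense[dir=north]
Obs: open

Act: stack.push[x=north]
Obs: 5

Act: maze.move[dir=north]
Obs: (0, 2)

Act: maze.sense[dir=west]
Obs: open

Act: stack.push[x=west]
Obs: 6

Act: maze.move[dir=west]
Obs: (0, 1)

Act: maze.sense[dir=west]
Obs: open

Act: stack.push[x=west]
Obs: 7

Act: maze.move[dir=west]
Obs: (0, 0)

Act: maze.sense[dir=south]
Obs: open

Act: stack.push[x=south]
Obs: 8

Act: maze.move[dir=south]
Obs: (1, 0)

Act: maze.sense[dir=east]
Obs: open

Act: stack.push[x=east]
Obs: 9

Act: maze.move[dir=east]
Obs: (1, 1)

Act: maze.sense[dir=south]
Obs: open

Act: stack.push[x=south]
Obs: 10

Act: maze.move[dir=south]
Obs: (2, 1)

Act: maze.sense[dir=east]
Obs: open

Act: stack.push[x=east]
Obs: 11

Act: maze.move[dir=east]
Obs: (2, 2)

Act: maze.sense[dir=east]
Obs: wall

Act: maze.sense[dir=south]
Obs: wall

Act: stack.pop[]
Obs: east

Act: maze.move[dir=west]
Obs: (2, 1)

Act: maze.sense[dir=west]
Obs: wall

Act: maze.sense[dir=south]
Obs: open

Act: stack.push[x=south]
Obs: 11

Act: maze.move[dir=south]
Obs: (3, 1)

Act: maze.sense[dir=west]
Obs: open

Act: stack.push[x=west]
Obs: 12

Act: maze.move[dir=west]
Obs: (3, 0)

Act: maze.sense[dir=south]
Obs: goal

Act: maze.move[dir=south]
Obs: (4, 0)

Answer: (4, 0)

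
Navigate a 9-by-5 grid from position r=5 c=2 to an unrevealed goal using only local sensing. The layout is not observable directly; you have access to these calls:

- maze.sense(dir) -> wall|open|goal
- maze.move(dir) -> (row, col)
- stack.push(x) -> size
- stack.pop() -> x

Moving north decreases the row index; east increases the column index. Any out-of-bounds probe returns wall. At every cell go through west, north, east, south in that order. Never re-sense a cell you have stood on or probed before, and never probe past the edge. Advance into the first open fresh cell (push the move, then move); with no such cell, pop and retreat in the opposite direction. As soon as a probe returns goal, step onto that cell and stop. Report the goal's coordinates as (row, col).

==> maze.sense(dir: west)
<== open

==> stack.push(x: west)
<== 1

==> maze.move(dir: west)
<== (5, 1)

==> maze.sense(dir: west)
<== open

==> stack.push(x: west)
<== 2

==> maze.move(dir: west)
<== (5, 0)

==> maze.sense(dir: north)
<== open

==> stack.push(x: north)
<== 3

==> maze.move(dir: north)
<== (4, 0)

==> maze.sense(dir: north)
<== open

==> stack.push(x: north)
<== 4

==> maze.move(dir: north)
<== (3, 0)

==> maze.sense(dir: north)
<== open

==> stack.push(x: north)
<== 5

==> maze.move(dir: north)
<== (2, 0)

==> maze.sense(dir: north)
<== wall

==> maze.sense(dir: east)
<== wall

==> stack.pop()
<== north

==> maze.move(dir: south)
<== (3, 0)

==> maze.sense(dir: east)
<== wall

==> stack.pop()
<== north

==> maze.move(dir: south)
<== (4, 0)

==> maze.sense(dir: east)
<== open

==> stack.push(x: east)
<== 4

==> maze.move(dir: east)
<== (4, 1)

==> maze.sense(dir: east)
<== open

==> stack.push(x: east)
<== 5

==> maze.move(dir: east)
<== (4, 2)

==> maze.sense(dir: north)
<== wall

==> maze.sense(dir: east)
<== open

==> stack.push(x: east)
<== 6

==> maze.move(dir: east)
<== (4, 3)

==> maze.sense(dir: north)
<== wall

==> maze.sense(dir: east)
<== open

==> stack.push(x: east)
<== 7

==> maze.move(dir: east)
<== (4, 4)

==> maze.sense(dir: north)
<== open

==> stack.push(x: north)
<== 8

==> maze.move(dir: north)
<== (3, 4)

==> maze.sense(dir: north)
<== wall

==> stack.pop()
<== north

==> maze.move(dir: south)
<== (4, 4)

==> maze.sense(dir: south)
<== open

==> stack.push(x: south)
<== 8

==> maze.move(dir: south)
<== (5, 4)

==> maze.sense(dir: west)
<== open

==> stack.push(x: west)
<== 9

==> maze.move(dir: west)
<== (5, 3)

==> maze.sense(dir: south)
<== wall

==> stack.pop()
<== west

==> maze.move(dir: east)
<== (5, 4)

==> maze.sense(dir: south)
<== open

==> stack.push(x: south)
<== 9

==> maze.move(dir: south)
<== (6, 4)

==> maze.sense(dir: south)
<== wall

==> stack.pop()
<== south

==> maze.move(dir: north)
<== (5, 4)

==> stack.pop()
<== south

==> maze.move(dir: north)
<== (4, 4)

==> stack.pop()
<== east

==> maze.move(dir: west)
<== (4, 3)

==> stack.pop()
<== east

==> maze.move(dir: west)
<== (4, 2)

==> stack.pop()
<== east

==> maze.move(dir: west)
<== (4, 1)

==> stack.pop()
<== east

==> maze.move(dir: west)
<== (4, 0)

==> stack.pop()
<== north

==> maze.move(dir: south)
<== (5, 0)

==> maze.sense(dir: south)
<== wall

==> stack.pop()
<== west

==> maze.move(dir: east)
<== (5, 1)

==> maze.sense(dir: south)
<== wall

==> stack.pop()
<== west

==> maze.move(dir: east)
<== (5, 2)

==> maze.sense(dir: south)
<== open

==> stack.push(x: south)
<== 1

==> maze.move(dir: south)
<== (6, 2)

==> maze.sense(dir: south)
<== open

==> stack.push(x: south)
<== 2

==> maze.move(dir: south)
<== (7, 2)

==> maze.sense(dir: west)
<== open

==> stack.push(x: west)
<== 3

==> maze.move(dir: west)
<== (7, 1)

==> maze.sense(dir: west)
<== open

==> stack.push(x: west)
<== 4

==> maze.move(dir: west)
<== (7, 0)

==> maze.sense(dir: south)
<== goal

==> maze.move(dir: south)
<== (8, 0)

Answer: (8, 0)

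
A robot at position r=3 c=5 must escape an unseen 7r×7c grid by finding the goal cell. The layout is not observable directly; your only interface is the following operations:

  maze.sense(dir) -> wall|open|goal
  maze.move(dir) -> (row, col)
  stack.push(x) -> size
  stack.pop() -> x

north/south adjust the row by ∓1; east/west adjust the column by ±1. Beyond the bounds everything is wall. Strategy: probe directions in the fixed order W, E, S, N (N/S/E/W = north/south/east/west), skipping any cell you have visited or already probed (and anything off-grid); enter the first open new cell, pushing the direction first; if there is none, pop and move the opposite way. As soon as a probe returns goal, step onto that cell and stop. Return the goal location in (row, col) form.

>> maze.sense(dir→west)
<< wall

>> maze.sense(dir→east)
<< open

>> stack.push(x→east)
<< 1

>> maze.move(dir→east)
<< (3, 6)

>> maze.sense(dir→south)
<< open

>> stack.push(x→south)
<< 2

>> maze.move(dir→south)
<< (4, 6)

>> maze.sense(dir→west)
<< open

>> stack.push(x→west)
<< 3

>> maze.move(dir→west)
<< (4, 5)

>> maze.sense(dir→west)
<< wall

>> maze.sense(dir→south)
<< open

>> stack.push(x→south)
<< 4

>> maze.move(dir→south)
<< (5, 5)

>> maze.sense(dir→west)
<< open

>> stack.push(x→west)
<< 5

>> maze.move(dir→west)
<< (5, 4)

>> maze.sense(dir→west)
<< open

>> stack.push(x→west)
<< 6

>> maze.move(dir→west)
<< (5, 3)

>> maze.sense(dir→west)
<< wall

>> maze.sense(dir→south)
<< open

>> stack.push(x→south)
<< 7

>> maze.move(dir→south)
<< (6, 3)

>> maze.sense(dir→west)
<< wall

>> maze.sense(dir→east)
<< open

>> stack.push(x→east)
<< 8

>> maze.move(dir→east)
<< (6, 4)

>> maze.sense(dir→east)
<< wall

>> stack.pop()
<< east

>> maze.move(dir→west)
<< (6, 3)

>> stack.pop()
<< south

>> maze.move(dir→north)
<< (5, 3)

>> maze.sense(dir→north)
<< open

>> stack.push(x→north)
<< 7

>> maze.move(dir→north)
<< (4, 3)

>> maze.sense(dir→west)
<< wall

>> maze.sense(dir→north)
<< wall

>> stack.pop()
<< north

>> maze.move(dir→south)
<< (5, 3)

>> stack.pop()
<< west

>> maze.move(dir→east)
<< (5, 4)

>> stack.pop()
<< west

>> maze.move(dir→east)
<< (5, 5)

>> maze.sense(dir→east)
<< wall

>> stack.pop()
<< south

>> maze.move(dir→north)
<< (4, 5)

>> stack.pop()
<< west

>> maze.move(dir→east)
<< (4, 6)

>> stack.pop()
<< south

>> maze.move(dir→north)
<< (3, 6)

>> maze.sense(dir→north)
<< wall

>> stack.pop()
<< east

>> maze.move(dir→west)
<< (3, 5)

>> maze.sense(dir→north)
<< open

>> stack.push(x→north)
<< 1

>> maze.move(dir→north)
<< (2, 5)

>> maze.sense(dir→west)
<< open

>> stack.push(x→west)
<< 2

>> maze.move(dir→west)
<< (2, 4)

>> maze.sense(dir→west)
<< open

>> stack.push(x→west)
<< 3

>> maze.move(dir→west)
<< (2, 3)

>> maze.sense(dir→west)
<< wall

>> maze.sense(dir→north)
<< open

>> stack.push(x→north)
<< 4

>> maze.move(dir→north)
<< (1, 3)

>> maze.sense(dir→west)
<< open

>> stack.push(x→west)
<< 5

>> maze.move(dir→west)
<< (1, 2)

>> maze.sense(dir→west)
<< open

>> stack.push(x→west)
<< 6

>> maze.move(dir→west)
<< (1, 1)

>> maze.sense(dir→west)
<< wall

>> maze.sense(dir→south)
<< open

>> stack.push(x→south)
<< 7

>> maze.move(dir→south)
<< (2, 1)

>> maze.sense(dir→west)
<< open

>> stack.push(x→west)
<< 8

>> maze.move(dir→west)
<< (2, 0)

>> maze.sense(dir→south)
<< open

>> stack.push(x→south)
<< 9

>> maze.move(dir→south)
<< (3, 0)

>> maze.sense(dir→east)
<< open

>> stack.push(x→east)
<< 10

>> maze.move(dir→east)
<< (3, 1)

>> maze.sense(dir→east)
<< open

>> stack.push(x→east)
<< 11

>> maze.move(dir→east)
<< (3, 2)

>> stack.pop()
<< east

>> maze.move(dir→west)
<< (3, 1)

>> maze.sense(dir→south)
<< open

>> stack.push(x→south)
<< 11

>> maze.move(dir→south)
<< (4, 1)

>> maze.sense(dir→west)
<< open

>> stack.push(x→west)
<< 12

>> maze.move(dir→west)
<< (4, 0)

>> maze.sense(dir→south)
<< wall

>> stack.pop()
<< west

>> maze.move(dir→east)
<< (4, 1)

>> maze.sense(dir→south)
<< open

>> stack.push(x→south)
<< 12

>> maze.move(dir→south)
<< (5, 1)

>> maze.sense(dir→south)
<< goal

>> maze.move(dir→south)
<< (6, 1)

Answer: (6, 1)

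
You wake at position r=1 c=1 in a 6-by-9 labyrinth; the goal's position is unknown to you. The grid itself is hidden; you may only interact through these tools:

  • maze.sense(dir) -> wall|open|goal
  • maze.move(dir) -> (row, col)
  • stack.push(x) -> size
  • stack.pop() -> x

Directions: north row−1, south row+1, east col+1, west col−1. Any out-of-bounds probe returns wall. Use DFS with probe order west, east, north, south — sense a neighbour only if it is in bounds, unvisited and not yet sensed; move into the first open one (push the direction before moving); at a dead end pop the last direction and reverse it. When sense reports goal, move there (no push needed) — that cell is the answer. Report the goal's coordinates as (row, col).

[in] maze.sense west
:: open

[in] stack.push west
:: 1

[in] maze.move west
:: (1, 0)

[in] maze.sense north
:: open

[in] stack.push north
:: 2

[in] maze.move north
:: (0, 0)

[in] maze.sense east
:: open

[in] stack.push east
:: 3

[in] maze.move east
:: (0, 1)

[in] maze.sense east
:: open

[in] stack.push east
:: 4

[in] maze.move east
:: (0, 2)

[in] maze.sense east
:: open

[in] stack.push east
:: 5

[in] maze.move east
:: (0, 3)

[in] maze.sense east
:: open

[in] stack.push east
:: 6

[in] maze.move east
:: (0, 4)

[in] maze.sense east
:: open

[in] stack.push east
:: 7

[in] maze.move east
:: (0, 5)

[in] maze.sense east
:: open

[in] stack.push east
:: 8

[in] maze.move east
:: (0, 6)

[in] maze.sense east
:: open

[in] stack.push east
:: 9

[in] maze.move east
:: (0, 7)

[in] maze.sense east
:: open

[in] stack.push east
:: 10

[in] maze.move east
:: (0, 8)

[in] maze.sense south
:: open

[in] stack.push south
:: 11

[in] maze.move south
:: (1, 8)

[in] maze.sense west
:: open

[in] stack.push west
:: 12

[in] maze.move west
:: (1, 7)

[in] maze.sense west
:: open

[in] stack.push west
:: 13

[in] maze.move west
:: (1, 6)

[in] maze.sense west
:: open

[in] stack.push west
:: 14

[in] maze.move west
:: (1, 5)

[in] maze.sense west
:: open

[in] stack.push west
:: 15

[in] maze.move west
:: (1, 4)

[in] maze.sense west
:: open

[in] stack.push west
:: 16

[in] maze.move west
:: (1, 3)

[in] maze.sense west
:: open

[in] stack.push west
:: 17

[in] maze.move west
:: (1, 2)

[in] maze.sense south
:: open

[in] stack.push south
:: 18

[in] maze.move south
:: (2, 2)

[in] maze.sense west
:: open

[in] stack.push west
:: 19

[in] maze.move west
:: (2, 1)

[in] maze.sense west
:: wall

[in] maze.sense south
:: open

[in] stack.push south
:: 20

[in] maze.move south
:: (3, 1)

[in] maze.sense west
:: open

[in] stack.push west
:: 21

[in] maze.move west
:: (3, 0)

[in] maze.sense south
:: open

[in] stack.push south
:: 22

[in] maze.move south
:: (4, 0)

[in] maze.sense east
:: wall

[in] maze.sense south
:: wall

[in] stack.pop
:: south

[in] maze.move north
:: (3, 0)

[in] stack.pop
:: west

[in] maze.move east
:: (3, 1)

[in] maze.sense east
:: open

[in] stack.push east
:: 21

[in] maze.move east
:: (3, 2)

[in] maze.sense east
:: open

[in] stack.push east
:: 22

[in] maze.move east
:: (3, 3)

[in] maze.sense east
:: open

[in] stack.push east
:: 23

[in] maze.move east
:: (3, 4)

[in] maze.sense east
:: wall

[in] maze.sense north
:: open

[in] stack.push north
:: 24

[in] maze.move north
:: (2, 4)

[in] maze.sense west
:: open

[in] stack.push west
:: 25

[in] maze.move west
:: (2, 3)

[in] stack.pop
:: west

[in] maze.move east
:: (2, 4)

[in] maze.sense east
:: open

[in] stack.push east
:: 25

[in] maze.move east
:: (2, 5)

[in] maze.sense east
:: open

[in] stack.push east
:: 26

[in] maze.move east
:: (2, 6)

[in] maze.sense east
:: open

[in] stack.push east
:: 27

[in] maze.move east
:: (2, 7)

[in] maze.sense east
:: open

[in] stack.push east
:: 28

[in] maze.move east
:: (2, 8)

[in] maze.sense south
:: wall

[in] stack.pop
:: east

[in] maze.move west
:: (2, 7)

[in] maze.sense south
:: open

[in] stack.push south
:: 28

[in] maze.move south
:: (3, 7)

[in] maze.sense west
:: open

[in] stack.push west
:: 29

[in] maze.move west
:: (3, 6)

[in] maze.sense south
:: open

[in] stack.push south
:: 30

[in] maze.move south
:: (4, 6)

[in] maze.sense west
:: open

[in] stack.push west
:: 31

[in] maze.move west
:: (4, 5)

[in] maze.sense west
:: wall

[in] maze.sense south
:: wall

[in] stack.pop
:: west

[in] maze.move east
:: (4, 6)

[in] maze.sense east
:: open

[in] stack.push east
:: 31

[in] maze.move east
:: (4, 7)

[in] maze.sense east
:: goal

[in] maze.move east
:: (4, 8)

Answer: (4, 8)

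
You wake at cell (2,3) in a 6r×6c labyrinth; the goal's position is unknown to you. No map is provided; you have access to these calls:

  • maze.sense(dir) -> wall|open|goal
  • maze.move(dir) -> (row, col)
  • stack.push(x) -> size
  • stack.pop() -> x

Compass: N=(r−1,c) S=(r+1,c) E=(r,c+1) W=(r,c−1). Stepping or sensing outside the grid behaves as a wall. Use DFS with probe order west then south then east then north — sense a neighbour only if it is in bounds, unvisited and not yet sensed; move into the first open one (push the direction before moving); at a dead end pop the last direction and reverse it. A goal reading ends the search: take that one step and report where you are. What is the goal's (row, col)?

[in] sense dir→west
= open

[in] push x→west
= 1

[in] move dir→west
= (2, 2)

[in] sense dir→west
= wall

[in] sense dir→south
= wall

[in] sense dir→north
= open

[in] push x→north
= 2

[in] move dir→north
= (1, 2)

[in] sense dir→west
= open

[in] push x→west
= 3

[in] move dir→west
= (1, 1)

[in] sense dir→west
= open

[in] push x→west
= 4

[in] move dir→west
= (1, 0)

[in] sense dir→south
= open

[in] push x→south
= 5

[in] move dir→south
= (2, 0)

[in] sense dir→south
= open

[in] push x→south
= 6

[in] move dir→south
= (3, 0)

[in] sense dir→south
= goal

[in] move dir→south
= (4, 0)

Answer: (4, 0)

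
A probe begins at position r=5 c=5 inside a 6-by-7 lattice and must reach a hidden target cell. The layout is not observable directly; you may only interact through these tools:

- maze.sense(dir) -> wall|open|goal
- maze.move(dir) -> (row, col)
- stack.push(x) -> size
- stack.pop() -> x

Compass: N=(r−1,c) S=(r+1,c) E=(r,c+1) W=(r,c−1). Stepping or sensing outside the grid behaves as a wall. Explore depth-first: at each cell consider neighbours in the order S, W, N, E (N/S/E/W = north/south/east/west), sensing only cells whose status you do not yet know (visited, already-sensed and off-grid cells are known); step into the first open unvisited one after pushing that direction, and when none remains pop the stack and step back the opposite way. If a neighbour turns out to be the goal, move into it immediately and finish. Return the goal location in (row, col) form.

Next I call maze.sense passing dir=west, giving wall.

I try maze.sense passing dir=north, which returns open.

Invoking stack.push passing x=north, and see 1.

Invoking maze.move passing dir=north, : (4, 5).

Using maze.sense passing dir=west, — result: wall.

I use maze.sense passing dir=north, which returns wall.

Then maze.sense passing dir=east, and observe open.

Then stack.push passing x=east, giving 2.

I try maze.move passing dir=east, and observe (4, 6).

I call maze.sense passing dir=south, — result: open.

I try stack.push passing x=south, : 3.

I try maze.move passing dir=south, giving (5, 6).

Next I call stack.pop, → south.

Now I run maze.move passing dir=north, and get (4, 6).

Now I run maze.sense passing dir=north, yielding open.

Invoking stack.push passing x=north, : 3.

Calling maze.move passing dir=north, and get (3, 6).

I run maze.sense passing dir=north, which returns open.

I call stack.push passing x=north, and see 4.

Invoking maze.move passing dir=north, — result: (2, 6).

Invoking maze.sense passing dir=west, : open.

Using stack.push passing x=west, → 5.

Next I call maze.move passing dir=west, and see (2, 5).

I invoke maze.sense passing dir=west, which returns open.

Then stack.push passing x=west, and observe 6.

I run maze.move passing dir=west, → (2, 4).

I call maze.sense passing dir=south, yielding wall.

Using maze.sense passing dir=west, and see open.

I try stack.push passing x=west, and observe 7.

Then maze.move passing dir=west, — result: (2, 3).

Using maze.sense passing dir=south, → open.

Invoking stack.push passing x=south, and get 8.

Invoking maze.move passing dir=south, giving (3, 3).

Then maze.sense passing dir=south, : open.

I use stack.push passing x=south, and observe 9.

I try maze.move passing dir=south, yielding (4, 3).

I use maze.sense passing dir=south, yielding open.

Next I call stack.push passing x=south, — result: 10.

Using maze.move passing dir=south, and see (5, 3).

I invoke maze.sense passing dir=west, — result: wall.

Next I call stack.pop, which returns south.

Calling maze.move passing dir=north, → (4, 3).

Then maze.sense passing dir=west, and observe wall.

Using stack.pop, which returns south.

I invoke maze.move passing dir=north, giving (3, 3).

Now I run maze.sense passing dir=west, → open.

Now I run stack.push passing x=west, — result: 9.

Using maze.move passing dir=west, and see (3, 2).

Then maze.sense passing dir=west, and get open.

Using stack.push passing x=west, → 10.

I invoke maze.move passing dir=west, which returns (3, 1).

Then maze.sense passing dir=south, yielding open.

I try stack.push passing x=south, which returns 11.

Invoking maze.move passing dir=south, and observe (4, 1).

Invoking maze.sense passing dir=south, and see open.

I call stack.push passing x=south, which returns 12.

Then maze.move passing dir=south, which returns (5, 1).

Next I call maze.sense passing dir=west, which returns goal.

Then maze.move passing dir=west, — result: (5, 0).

Answer: (5, 0)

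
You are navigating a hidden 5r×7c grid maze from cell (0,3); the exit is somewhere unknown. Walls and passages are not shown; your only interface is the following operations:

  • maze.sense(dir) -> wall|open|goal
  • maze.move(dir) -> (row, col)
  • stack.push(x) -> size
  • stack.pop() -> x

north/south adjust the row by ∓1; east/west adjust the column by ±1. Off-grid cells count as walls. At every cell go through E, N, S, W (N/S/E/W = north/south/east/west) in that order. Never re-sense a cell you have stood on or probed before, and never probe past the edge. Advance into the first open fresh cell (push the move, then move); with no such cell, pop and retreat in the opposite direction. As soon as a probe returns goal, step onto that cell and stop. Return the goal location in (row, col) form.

Act: maze.sense[dir=east]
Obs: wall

Act: maze.sense[dir=south]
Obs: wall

Act: maze.sense[dir=west]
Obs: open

Act: stack.push[x=west]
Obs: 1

Act: maze.move[dir=west]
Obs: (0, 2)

Act: maze.sense[dir=south]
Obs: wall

Act: maze.sense[dir=west]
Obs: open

Act: stack.push[x=west]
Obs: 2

Act: maze.move[dir=west]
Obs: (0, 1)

Act: maze.sense[dir=south]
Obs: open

Act: stack.push[x=south]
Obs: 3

Act: maze.move[dir=south]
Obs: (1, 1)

Act: maze.sense[dir=south]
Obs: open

Act: stack.push[x=south]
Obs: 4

Act: maze.move[dir=south]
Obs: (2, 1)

Act: maze.sense[dir=east]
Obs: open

Act: stack.push[x=east]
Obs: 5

Act: maze.move[dir=east]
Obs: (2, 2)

Act: maze.sense[dir=east]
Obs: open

Act: stack.push[x=east]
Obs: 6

Act: maze.move[dir=east]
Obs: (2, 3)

Act: maze.sense[dir=east]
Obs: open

Act: stack.push[x=east]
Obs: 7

Act: maze.move[dir=east]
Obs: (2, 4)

Act: maze.sense[dir=east]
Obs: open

Act: stack.push[x=east]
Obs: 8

Act: maze.move[dir=east]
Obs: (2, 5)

Act: maze.sense[dir=east]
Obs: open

Act: stack.push[x=east]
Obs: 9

Act: maze.move[dir=east]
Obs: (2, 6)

Act: maze.sense[dir=north]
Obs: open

Act: stack.push[x=north]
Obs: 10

Act: maze.move[dir=north]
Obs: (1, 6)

Act: maze.sense[dir=north]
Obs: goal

Act: maze.move[dir=north]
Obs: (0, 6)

Answer: (0, 6)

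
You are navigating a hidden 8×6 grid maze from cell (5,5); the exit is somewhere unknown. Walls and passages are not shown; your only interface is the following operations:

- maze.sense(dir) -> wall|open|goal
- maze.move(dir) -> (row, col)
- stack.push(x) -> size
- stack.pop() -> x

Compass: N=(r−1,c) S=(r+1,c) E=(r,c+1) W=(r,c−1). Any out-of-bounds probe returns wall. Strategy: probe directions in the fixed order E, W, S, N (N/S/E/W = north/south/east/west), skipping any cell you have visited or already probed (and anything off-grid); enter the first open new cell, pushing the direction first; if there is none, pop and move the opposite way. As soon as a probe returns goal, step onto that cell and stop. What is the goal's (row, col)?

Do: maze.sense[west]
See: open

Do: stack.push[west]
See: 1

Do: maze.move[west]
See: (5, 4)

Do: maze.sense[west]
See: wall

Do: maze.sense[south]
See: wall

Do: maze.sense[north]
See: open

Do: stack.push[north]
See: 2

Do: maze.move[north]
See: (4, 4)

Do: maze.sense[east]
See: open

Do: stack.push[east]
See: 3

Do: maze.move[east]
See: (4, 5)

Do: maze.sense[north]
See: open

Do: stack.push[north]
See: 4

Do: maze.move[north]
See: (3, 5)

Do: maze.sense[west]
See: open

Do: stack.push[west]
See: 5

Do: maze.move[west]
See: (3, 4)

Do: maze.sense[west]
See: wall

Do: maze.sense[north]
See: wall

Do: stack.pop[]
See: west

Do: maze.move[east]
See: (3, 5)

Do: maze.sense[north]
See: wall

Do: stack.pop[]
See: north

Do: maze.move[south]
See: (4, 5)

Do: stack.pop[]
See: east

Do: maze.move[west]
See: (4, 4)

Do: maze.sense[west]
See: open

Do: stack.push[west]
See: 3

Do: maze.move[west]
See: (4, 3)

Do: maze.sense[west]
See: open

Do: stack.push[west]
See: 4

Do: maze.move[west]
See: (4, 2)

Do: maze.sense[west]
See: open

Do: stack.push[west]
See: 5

Do: maze.move[west]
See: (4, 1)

Do: maze.sense[west]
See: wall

Do: maze.sense[south]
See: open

Do: stack.push[south]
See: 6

Do: maze.move[south]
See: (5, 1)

Do: maze.sense[east]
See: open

Do: stack.push[east]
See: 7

Do: maze.move[east]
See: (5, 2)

Do: maze.sense[south]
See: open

Do: stack.push[south]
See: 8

Do: maze.move[south]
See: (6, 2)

Do: maze.sense[east]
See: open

Do: stack.push[east]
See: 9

Do: maze.move[east]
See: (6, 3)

Do: maze.sense[south]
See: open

Do: stack.push[south]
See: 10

Do: maze.move[south]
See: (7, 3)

Do: maze.sense[east]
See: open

Do: stack.push[east]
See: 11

Do: maze.move[east]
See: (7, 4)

Do: maze.sense[east]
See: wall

Do: stack.pop[]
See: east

Do: maze.move[west]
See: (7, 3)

Do: maze.sense[west]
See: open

Do: stack.push[west]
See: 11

Do: maze.move[west]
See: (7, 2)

Do: maze.sense[west]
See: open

Do: stack.push[west]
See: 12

Do: maze.move[west]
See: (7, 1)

Do: maze.sense[west]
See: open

Do: stack.push[west]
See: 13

Do: maze.move[west]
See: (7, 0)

Do: maze.sense[north]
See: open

Do: stack.push[north]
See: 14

Do: maze.move[north]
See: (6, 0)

Do: maze.sense[east]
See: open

Do: stack.push[east]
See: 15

Do: maze.move[east]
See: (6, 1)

Do: stack.pop[]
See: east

Do: maze.move[west]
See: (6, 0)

Do: maze.sense[north]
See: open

Do: stack.push[north]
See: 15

Do: maze.move[north]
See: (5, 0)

Do: stack.pop[]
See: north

Do: maze.move[south]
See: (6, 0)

Do: stack.pop[]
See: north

Do: maze.move[south]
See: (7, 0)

Do: stack.pop[]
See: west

Do: maze.move[east]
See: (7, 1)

Do: stack.pop[]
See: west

Do: maze.move[east]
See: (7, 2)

Do: stack.pop[]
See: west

Do: maze.move[east]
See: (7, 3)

Do: stack.pop[]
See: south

Do: maze.move[north]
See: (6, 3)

Do: stack.pop[]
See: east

Do: maze.move[west]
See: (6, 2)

Do: stack.pop[]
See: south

Do: maze.move[north]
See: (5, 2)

Do: stack.pop[]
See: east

Do: maze.move[west]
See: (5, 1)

Do: stack.pop[]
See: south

Do: maze.move[north]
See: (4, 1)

Do: maze.sense[north]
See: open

Do: stack.push[north]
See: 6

Do: maze.move[north]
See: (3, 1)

Do: maze.sense[east]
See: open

Do: stack.push[east]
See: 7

Do: maze.move[east]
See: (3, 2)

Do: maze.sense[north]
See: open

Do: stack.push[north]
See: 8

Do: maze.move[north]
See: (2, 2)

Do: maze.sense[east]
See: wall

Do: maze.sense[west]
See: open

Do: stack.push[west]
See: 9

Do: maze.move[west]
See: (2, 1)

Do: maze.sense[west]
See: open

Do: stack.push[west]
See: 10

Do: maze.move[west]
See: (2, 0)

Do: maze.sense[south]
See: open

Do: stack.push[south]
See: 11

Do: maze.move[south]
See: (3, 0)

Do: stack.pop[]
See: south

Do: maze.move[north]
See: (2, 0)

Do: maze.sense[north]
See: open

Do: stack.push[north]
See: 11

Do: maze.move[north]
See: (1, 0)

Do: maze.sense[east]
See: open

Do: stack.push[east]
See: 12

Do: maze.move[east]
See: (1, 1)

Do: maze.sense[east]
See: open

Do: stack.push[east]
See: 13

Do: maze.move[east]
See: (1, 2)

Do: maze.sense[east]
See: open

Do: stack.push[east]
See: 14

Do: maze.move[east]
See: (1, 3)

Do: maze.sense[east]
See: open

Do: stack.push[east]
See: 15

Do: maze.move[east]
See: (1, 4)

Do: maze.sense[east]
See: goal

Do: maze.move[east]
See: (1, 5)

Answer: (1, 5)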